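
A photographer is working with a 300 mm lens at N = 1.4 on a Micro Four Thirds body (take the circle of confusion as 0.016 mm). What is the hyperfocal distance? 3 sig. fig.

Hyperfocal distance H = f²/(N·c) + f = 300²/(1.4 × 0.016) + 300 = 90000/0.0224 + 300 ≈ 4018157.1 mm ≈ 4020 m.

4020 m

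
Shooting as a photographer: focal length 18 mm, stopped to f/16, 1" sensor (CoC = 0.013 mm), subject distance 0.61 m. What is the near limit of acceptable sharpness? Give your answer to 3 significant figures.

442 mm

Hyperfocal distance H = f²/(N·c) + f = 18²/(16 × 0.013) + 18 = 324/0.208 + 18 ≈ 1575.7 mm ≈ 1.576 m.
Near limit Dn = s·(H − f)/(H + s − 2f) = 610 × (1575.7 − 18) / (1575.7 + 610 − 2 × 18) = 610 × 1557.7 / 2149.7 ≈ 442.01 mm.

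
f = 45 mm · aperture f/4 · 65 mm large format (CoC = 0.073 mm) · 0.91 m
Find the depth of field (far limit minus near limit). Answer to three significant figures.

231 mm

Hyperfocal distance H = f²/(N·c) + f = 45²/(4 × 0.073) + 45 = 2025/0.292 + 45 ≈ 6979.9 mm ≈ 6.980 m.
Near limit Dn = s·(H − f)/(H + s − 2f) = 910 × (6979.9 − 45) / (6979.9 + 910 − 2 × 45) = 910 × 6934.9 / 7799.9 ≈ 809.08 mm.
Far limit Df = s·(H − f)/(H − s) = 910 × (6979.9 − 45) / (6979.9 − 910) = 910 × 6934.9 / 6069.9 ≈ 1039.68 mm.
Depth of field = Df − Dn = 1039.68 − 809.08 ≈ 230.60 mm.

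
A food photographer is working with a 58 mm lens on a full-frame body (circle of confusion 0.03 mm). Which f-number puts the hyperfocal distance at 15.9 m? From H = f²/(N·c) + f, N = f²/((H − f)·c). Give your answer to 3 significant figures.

f/7.08

Rearrange H = f²/(N·c) + f for N: N = f² / ((H − f)·c).
N = 58² / ((15900 − 58) × 0.03) = 3364 / 475.3 ≈ 7.08.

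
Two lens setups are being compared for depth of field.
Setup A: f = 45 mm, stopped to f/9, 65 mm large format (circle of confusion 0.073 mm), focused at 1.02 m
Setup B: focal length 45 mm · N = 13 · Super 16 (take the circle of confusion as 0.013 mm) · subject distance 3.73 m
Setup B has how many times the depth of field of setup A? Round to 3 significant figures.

Setup A: H = 45²/(9×0.073) + 45 ≈ 3127.2 mm; DoF = Df − Dn = 1491.96 − 774.88 ≈ 717.08 mm.
Setup B: H = 45²/(13×0.013) + 45 ≈ 12027.2 mm; DoF = Df − Dn = 5386.6 − 2852.7 ≈ 2533.9 mm.
Ratio = 2533.9 / 717.08 ≈ 3.53.

3.53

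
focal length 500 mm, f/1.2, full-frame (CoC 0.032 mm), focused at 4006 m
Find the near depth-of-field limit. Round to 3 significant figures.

2480 m

Hyperfocal distance H = f²/(N·c) + f = 500²/(1.2 × 0.032) + 500 = 250000/0.0384 + 500 ≈ 6510916.7 mm ≈ 6511 m.
Near limit Dn = s·(H − f)/(H + s − 2f) = 4006000 × (6510916.7 − 500) / (6510916.7 + 4006000 − 2 × 500) = 4006000 × 6510416.7 / 10515916.7 ≈ 2480119 mm ≈ 2480 m.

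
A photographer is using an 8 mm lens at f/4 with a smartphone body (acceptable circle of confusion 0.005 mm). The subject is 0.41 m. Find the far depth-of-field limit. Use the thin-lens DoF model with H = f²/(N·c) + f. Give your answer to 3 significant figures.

469 mm

Hyperfocal distance H = f²/(N·c) + f = 8²/(4 × 0.005) + 8 = 64/0.02 + 8 ≈ 3208.0 mm ≈ 3.208 m.
Far limit Df = s·(H − f)/(H − s) = 410 × (3208.0 − 8) / (3208.0 − 410) = 410 × 3200.0 / 2798.0 ≈ 468.91 mm.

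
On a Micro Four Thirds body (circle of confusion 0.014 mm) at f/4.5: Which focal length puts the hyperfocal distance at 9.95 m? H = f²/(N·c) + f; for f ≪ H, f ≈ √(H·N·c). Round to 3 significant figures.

From H = f²/(N·c) + f, with f ≪ H: f ≈ √(H·N·c) = √(9950 × 4.5 × 0.014) = √626.85 ≈ 25.04 mm.
The +f correction barely moves this — solving exactly, f² + N·c·f − N·c·H = 0 ⇒ f = (−N·c + √((N·c)² + 4·N·c·H))/2 = (−0.063 + √2507.4)/2 ≈ 25.005 mm, so f ≈ 25.0 mm.

25.0 mm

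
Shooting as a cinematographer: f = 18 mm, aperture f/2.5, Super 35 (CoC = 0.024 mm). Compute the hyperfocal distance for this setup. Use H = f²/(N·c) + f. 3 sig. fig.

5.42 m

Hyperfocal distance H = f²/(N·c) + f = 18²/(2.5 × 0.024) + 18 = 324/0.06 + 18 ≈ 5418.0 mm ≈ 5.42 m.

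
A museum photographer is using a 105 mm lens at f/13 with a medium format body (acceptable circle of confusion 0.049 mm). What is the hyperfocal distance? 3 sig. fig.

Hyperfocal distance H = f²/(N·c) + f = 105²/(13 × 0.049) + 105 = 11025/0.637 + 105 ≈ 17412.7 mm ≈ 17.4 m.

17.4 m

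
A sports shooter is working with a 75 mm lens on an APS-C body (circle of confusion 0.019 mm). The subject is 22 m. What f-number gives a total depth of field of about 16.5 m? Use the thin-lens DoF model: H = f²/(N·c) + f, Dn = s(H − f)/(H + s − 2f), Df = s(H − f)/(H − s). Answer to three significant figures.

Write h = H − f = f²/(N·c). The thin-lens limits are Dn = s·h/(h + (s−f)) and Df = s·h/(h − (s−f)), so DoF = Df − Dn = 2·s·(s−f)·h / (h² − (s−f)²).
That is a quadratic in h: DoF·h² − 2·s·(s−f)·h − DoF·(s−f)² = 0 ⇒ h = (s−f)·(s + √(s² + DoF²)) / DoF = 21925 × (22000 + √(22000² + 16500²)) / 16500 = 21925 × (22000 + 27500.0) / 16500 ≈ 65775 mm.
Then N = f²/(c·h) = 75² / (0.019 × 65775) = 5625 / 1249.7 ≈ 4.50.

f/4.50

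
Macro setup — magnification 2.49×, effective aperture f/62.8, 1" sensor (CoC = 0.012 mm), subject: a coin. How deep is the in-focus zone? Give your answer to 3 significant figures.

At magnification m, DoF ≈ 2·N_eff·c/m² = 2 × 62.8 × 0.012 / 2.49² = 1.507 / 6.2 ≈ 0.243 mm.

0.243 mm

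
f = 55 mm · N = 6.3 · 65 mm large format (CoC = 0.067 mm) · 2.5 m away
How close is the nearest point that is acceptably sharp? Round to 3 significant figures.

1.86 m

Hyperfocal distance H = f²/(N·c) + f = 55²/(6.3 × 0.067) + 55 = 3025/0.4221 + 55 ≈ 7221.5 mm ≈ 7.222 m.
Near limit Dn = s·(H − f)/(H + s − 2f) = 2500 × (7221.5 − 55) / (7221.5 + 2500 − 2 × 55) = 2500 × 7166.5 / 9611.5 ≈ 1864.0 mm ≈ 1.86 m.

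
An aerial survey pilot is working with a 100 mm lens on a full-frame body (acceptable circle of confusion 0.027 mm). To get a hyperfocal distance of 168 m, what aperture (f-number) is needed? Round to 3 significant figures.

Rearrange H = f²/(N·c) + f for N: N = f² / ((H − f)·c).
N = 100² / ((168000 − 100) × 0.027) = 10000 / 4533 ≈ 2.21.

f/2.21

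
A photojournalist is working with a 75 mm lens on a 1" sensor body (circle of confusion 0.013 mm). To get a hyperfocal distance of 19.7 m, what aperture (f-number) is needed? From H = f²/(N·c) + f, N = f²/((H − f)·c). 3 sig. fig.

Rearrange H = f²/(N·c) + f for N: N = f² / ((H − f)·c).
N = 75² / ((19700 − 75) × 0.013) = 5625 / 255.1 ≈ 22.

f/22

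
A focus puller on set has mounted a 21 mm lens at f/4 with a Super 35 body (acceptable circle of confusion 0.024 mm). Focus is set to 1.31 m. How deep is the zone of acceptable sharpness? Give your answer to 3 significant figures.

Hyperfocal distance H = f²/(N·c) + f = 21²/(4 × 0.024) + 21 = 441/0.096 + 21 ≈ 4614.8 mm ≈ 4.615 m.
Near limit Dn = s·(H − f)/(H + s − 2f) = 1310 × (4614.8 − 21) / (4614.8 + 1310 − 2 × 21) = 1310 × 4593.8 / 5882.8 ≈ 1022.96 mm.
Far limit Df = s·(H − f)/(H − s) = 1310 × (4614.8 − 21) / (4614.8 − 1310) = 1310 × 4593.8 / 3304.8 ≈ 1820.96 mm.
Depth of field = Df − Dn = 1820.96 − 1022.96 ≈ 798.00 mm ≈ 0.798 m.

0.798 m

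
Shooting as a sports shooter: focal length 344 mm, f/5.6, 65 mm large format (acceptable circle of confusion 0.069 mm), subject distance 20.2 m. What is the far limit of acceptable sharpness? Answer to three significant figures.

Hyperfocal distance H = f²/(N·c) + f = 344²/(5.6 × 0.069) + 344 = 118336/0.3864 + 344 ≈ 306596.6 mm ≈ 306.6 m.
Far limit Df = s·(H − f)/(H − s) = 20200 × (306596.6 − 344) / (306596.6 − 20200) = 20200 × 306252.6 / 286396.6 ≈ 21600 mm ≈ 21.6 m.

21.6 m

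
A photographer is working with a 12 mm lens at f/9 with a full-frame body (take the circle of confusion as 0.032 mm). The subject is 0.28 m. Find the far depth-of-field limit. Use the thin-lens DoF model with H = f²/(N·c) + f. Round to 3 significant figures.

0.603 m

Hyperfocal distance H = f²/(N·c) + f = 12²/(9 × 0.032) + 12 = 144/0.288 + 12 ≈ 512.0 mm ≈ 0.512 m.
Far limit Df = s·(H − f)/(H − s) = 280 × (512.0 − 12) / (512.0 − 280) = 280 × 500.0 / 232.0 ≈ 603.45 mm ≈ 0.603 m.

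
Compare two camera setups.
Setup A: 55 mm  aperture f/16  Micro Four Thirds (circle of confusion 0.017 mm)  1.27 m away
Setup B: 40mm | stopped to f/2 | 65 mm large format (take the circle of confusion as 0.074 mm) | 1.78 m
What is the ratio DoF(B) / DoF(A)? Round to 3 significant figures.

Setup A: H = 55²/(16×0.017) + 55 ≈ 11176.3 mm; DoF = Df − Dn = 1425.76 − 1144.92 ≈ 280.84 mm.
Setup B: H = 40²/(2×0.074) + 40 ≈ 10850.8 mm; DoF = Df − Dn = 2121.45 − 1533.23 ≈ 588.22 mm.
Ratio = 588.22 / 280.84 ≈ 2.09.

2.09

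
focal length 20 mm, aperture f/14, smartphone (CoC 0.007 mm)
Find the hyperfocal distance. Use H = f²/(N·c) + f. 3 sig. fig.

Hyperfocal distance H = f²/(N·c) + f = 20²/(14 × 0.007) + 20 = 400/0.098 + 20 ≈ 4101.6 mm ≈ 4.10 m.

4.10 m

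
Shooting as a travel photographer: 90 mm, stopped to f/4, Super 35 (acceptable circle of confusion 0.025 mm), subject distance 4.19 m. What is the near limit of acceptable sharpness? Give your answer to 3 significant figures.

3.99 m

Hyperfocal distance H = f²/(N·c) + f = 90²/(4 × 0.025) + 90 = 8100/0.1 + 90 ≈ 81090.0 mm ≈ 81.09 m.
Near limit Dn = s·(H − f)/(H + s − 2f) = 4190 × (81090.0 − 90) / (81090.0 + 4190 − 2 × 90) = 4190 × 81000.0 / 85100.0 ≈ 3988.1 mm ≈ 3.99 m.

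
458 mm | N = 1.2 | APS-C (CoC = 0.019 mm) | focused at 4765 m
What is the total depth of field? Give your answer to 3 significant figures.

Hyperfocal distance H = f²/(N·c) + f = 458²/(1.2 × 0.019) + 458 = 209764/0.0228 + 458 ≈ 9200633.4 mm ≈ 9201 m.
Near limit Dn = s·(H − f)/(H + s − 2f) = 4765000 × (9200633.4 − 458) / (9200633.4 + 4765000 − 2 × 458) = 4765000 × 9200175.4 / 13964717.4 ≈ 3139257 mm.
Far limit Df = s·(H − f)/(H − s) = 4765000 × (9200633.4 − 458) / (9200633.4 − 4765000) = 4765000 × 9200175.4 / 4435633.4 ≈ 9883332 mm.
Depth of field = Df − Dn = 9883332 − 3139257 ≈ 6744075 mm ≈ 6740 m.

6740 m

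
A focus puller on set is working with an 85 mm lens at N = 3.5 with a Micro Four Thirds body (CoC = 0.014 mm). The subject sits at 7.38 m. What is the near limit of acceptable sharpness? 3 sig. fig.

Hyperfocal distance H = f²/(N·c) + f = 85²/(3.5 × 0.014) + 85 = 7225/0.049 + 85 ≈ 147534.0 mm ≈ 147.5 m.
Near limit Dn = s·(H − f)/(H + s − 2f) = 7380 × (147534.0 − 85) / (147534.0 + 7380 − 2 × 85) = 7380 × 147449.0 / 154744.0 ≈ 7032.1 mm ≈ 7.03 m.

7.03 m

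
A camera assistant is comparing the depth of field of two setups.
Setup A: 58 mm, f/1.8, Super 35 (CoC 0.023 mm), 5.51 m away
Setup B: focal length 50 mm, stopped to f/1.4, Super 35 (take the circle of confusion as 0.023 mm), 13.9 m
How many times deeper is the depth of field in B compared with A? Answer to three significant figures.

6.90

Setup A: H = 58²/(1.8×0.023) + 58 ≈ 81314.0 mm; DoF = Df − Dn = 5906.29 − 5163.54 ≈ 742.75 mm.
Setup B: H = 50²/(1.4×0.023) + 50 ≈ 77689.8 mm; DoF = Df − Dn = 16918.0 − 11795.8 ≈ 5122.2 mm.
Ratio = 5122.2 / 742.75 ≈ 6.90.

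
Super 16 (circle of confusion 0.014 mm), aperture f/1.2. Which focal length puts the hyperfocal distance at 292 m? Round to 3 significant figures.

From H = f²/(N·c) + f, with f ≪ H: f ≈ √(H·N·c) = √(292000 × 1.2 × 0.014) = √4905.6 ≈ 70.04 mm.
The +f correction barely moves this — solving exactly, f² + N·c·f − N·c·H = 0 ⇒ f = (−N·c + √((N·c)² + 4·N·c·H))/2 = (−0.0168 + √19622)/2 ≈ 70.032 mm, so f ≈ 70.0 mm.

70.0 mm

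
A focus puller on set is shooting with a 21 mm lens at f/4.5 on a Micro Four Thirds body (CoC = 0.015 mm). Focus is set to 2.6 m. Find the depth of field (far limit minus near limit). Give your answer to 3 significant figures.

Hyperfocal distance H = f²/(N·c) + f = 21²/(4.5 × 0.015) + 21 = 441/0.0675 + 21 ≈ 6554.3 mm ≈ 6.554 m.
Near limit Dn = s·(H − f)/(H + s − 2f) = 2600 × (6554.3 − 21) / (6554.3 + 2600 − 2 × 21) = 2600 × 6533.3 / 9112.3 ≈ 1864.1 mm.
Far limit Df = s·(H − f)/(H − s) = 2600 × (6554.3 − 21) / (6554.3 − 2600) = 2600 × 6533.3 / 3954.3 ≈ 4295.7 mm.
Depth of field = Df − Dn = 4295.7 − 1864.1 ≈ 2431.6 mm ≈ 2.43 m.

2.43 m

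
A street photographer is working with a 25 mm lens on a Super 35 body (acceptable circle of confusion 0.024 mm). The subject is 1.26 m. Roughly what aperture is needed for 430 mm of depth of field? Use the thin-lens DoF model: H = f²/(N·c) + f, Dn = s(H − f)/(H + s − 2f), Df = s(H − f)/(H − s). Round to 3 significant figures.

f/3.50

Write h = H − f = f²/(N·c). The thin-lens limits are Dn = s·h/(h + (s−f)) and Df = s·h/(h − (s−f)), so DoF = Df − Dn = 2·s·(s−f)·h / (h² − (s−f)²).
That is a quadratic in h: DoF·h² − 2·s·(s−f)·h − DoF·(s−f)² = 0 ⇒ h = (s−f)·(s + √(s² + DoF²)) / DoF = 1235 × (1260 + √(1260² + 430²)) / 430 = 1235 × (1260 + 1331.35) / 430 ≈ 7442.6 mm.
Then N = f²/(c·h) = 25² / (0.024 × 7442.6) = 625 / 178.62 ≈ 3.50.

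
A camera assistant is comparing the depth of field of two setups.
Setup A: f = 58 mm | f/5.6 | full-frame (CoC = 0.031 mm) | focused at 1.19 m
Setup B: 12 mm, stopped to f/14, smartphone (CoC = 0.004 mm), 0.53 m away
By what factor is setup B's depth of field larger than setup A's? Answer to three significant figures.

1.60

Setup A: H = 58²/(5.6×0.031) + 58 ≈ 19435.9 mm; DoF = Df − Dn = 1263.83 − 1124.32 ≈ 139.51 mm.
Setup B: H = 12²/(14×0.004) + 12 ≈ 2583.4 mm; DoF = Df − Dn = 663.70 − 441.14 ≈ 222.56 mm.
Ratio = 222.56 / 139.51 ≈ 1.60.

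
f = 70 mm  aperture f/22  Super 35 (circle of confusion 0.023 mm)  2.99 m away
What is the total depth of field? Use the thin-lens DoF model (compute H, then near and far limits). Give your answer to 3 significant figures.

Hyperfocal distance H = f²/(N·c) + f = 70²/(22 × 0.023) + 70 = 4900/0.506 + 70 ≈ 9753.8 mm ≈ 9.754 m.
Near limit Dn = s·(H − f)/(H + s − 2f) = 2990 × (9753.8 − 70) / (9753.8 + 2990 − 2 × 70) = 2990 × 9683.8 / 12603.8 ≈ 2297.3 mm.
Far limit Df = s·(H − f)/(H − s) = 2990 × (9753.8 − 70) / (9753.8 − 2990) = 2990 × 9683.8 / 6763.8 ≈ 4280.8 mm.
Depth of field = Df − Dn = 4280.8 − 2297.3 ≈ 1983.5 mm ≈ 1.98 m.

1.98 m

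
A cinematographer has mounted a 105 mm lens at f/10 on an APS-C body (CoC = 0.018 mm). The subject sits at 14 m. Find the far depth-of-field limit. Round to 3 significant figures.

Hyperfocal distance H = f²/(N·c) + f = 105²/(10 × 0.018) + 105 = 11025/0.18 + 105 ≈ 61355.0 mm ≈ 61.35 m.
Far limit Df = s·(H − f)/(H − s) = 14000 × (61355.0 − 105) / (61355.0 − 14000) = 14000 × 61250.0 / 47355.0 ≈ 18108 mm ≈ 18.1 m.

18.1 m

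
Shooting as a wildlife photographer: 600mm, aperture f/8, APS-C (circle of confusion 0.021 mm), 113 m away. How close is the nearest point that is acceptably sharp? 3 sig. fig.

Hyperfocal distance H = f²/(N·c) + f = 600²/(8 × 0.021) + 600 = 360000/0.168 + 600 ≈ 2143457.1 mm ≈ 2143 m.
Near limit Dn = s·(H − f)/(H + s − 2f) = 113000 × (2143457.1 − 600) / (2143457.1 + 113000 − 2 × 600) = 113000 × 2142857.1 / 2255257.1 ≈ 107368 mm ≈ 107 m.

107 m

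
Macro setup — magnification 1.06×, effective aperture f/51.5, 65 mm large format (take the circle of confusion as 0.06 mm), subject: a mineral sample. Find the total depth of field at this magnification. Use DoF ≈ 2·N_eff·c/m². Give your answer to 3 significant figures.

5.50 mm

At magnification m, DoF ≈ 2·N_eff·c/m² = 2 × 51.5 × 0.06 / 1.06² = 6.18 / 1.124 ≈ 5.5 mm.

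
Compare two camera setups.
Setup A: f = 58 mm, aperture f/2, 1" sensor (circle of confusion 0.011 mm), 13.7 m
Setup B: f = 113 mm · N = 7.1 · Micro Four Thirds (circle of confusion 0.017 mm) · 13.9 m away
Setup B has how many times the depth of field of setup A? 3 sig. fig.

Setup A: H = 58²/(2×0.011) + 58 ≈ 152967.1 mm; DoF = Df − Dn = 15042.0 − 12577.8 ≈ 2464.2 mm.
Setup B: H = 113²/(7.1×0.017) + 113 ≈ 105904.2 mm; DoF = Df − Dn = 15982.9 − 12297.4 ≈ 3685.5 mm.
Ratio = 3685.5 / 2464.2 ≈ 1.50.

1.50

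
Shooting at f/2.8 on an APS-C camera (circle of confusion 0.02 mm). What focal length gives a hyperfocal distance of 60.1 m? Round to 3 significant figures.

58.0 mm

From H = f²/(N·c) + f, with f ≪ H: f ≈ √(H·N·c) = √(60100 × 2.8 × 0.02) = √3365.6 ≈ 58.01 mm.
The +f correction barely moves this — solving exactly, f² + N·c·f − N·c·H = 0 ⇒ f = (−N·c + √((N·c)² + 4·N·c·H))/2 = (−0.056 + √13462)/2 ≈ 57.986 mm, so f ≈ 58.0 mm.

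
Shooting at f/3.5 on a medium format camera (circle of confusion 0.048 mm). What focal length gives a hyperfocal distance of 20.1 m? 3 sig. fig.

From H = f²/(N·c) + f, with f ≪ H: f ≈ √(H·N·c) = √(20100 × 3.5 × 0.048) = √3376.8 ≈ 58.11 mm.
Exact: f² + N·c·f − N·c·H = 0 ⇒ f = (−N·c + √((N·c)² + 4·N·c·H))/2 = (−0.168 + √13507)/2 ≈ 58.026 mm ≈ 58.0 mm.

58.0 mm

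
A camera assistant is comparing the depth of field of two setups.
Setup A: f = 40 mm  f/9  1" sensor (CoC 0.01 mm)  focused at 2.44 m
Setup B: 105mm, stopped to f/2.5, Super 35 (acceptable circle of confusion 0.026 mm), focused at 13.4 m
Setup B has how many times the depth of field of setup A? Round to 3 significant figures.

3.15

Setup A: H = 40²/(9×0.01) + 40 ≈ 17817.8 mm; DoF = Df − Dn = 2820.81 − 2149.78 ≈ 671.03 mm.
Setup B: H = 105²/(2.5×0.026) + 105 ≈ 169720.4 mm; DoF = Df − Dn = 14539.7 − 12426.0 ≈ 2113.7 mm.
Ratio = 2113.7 / 671.03 ≈ 3.15.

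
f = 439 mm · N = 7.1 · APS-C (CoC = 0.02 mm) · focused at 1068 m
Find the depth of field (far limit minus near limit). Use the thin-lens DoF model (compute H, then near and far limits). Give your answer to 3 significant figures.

Hyperfocal distance H = f²/(N·c) + f = 439²/(7.1 × 0.02) + 439 = 192721/0.142 + 439 ≈ 1357629.1 mm ≈ 1358 m.
Near limit Dn = s·(H − f)/(H + s − 2f) = 1068000 × (1357629.1 − 439) / (1357629.1 + 1068000 − 2 × 439) = 1068000 × 1357190.1 / 2424751.1 ≈ 597785 mm.
Far limit Df = s·(H − f)/(H − s) = 1068000 × (1357629.1 − 439) / (1357629.1 − 1068000) = 1068000 × 1357190.1 / 289629.1 ≈ 5004604 mm.
Depth of field = Df − Dn = 5004604 − 597785 ≈ 4406819 mm ≈ 4410 m.

4410 m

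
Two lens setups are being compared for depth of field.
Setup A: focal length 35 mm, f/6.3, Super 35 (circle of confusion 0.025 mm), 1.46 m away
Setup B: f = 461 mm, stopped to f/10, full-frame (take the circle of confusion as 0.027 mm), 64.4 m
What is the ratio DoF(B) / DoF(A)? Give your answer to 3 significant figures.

Setup A: H = 35²/(6.3×0.025) + 35 ≈ 7812.8 mm; DoF = Df − Dn = 1787.49 − 1233.93 ≈ 553.56 mm.
Setup B: H = 461²/(10×0.027) + 461 ≈ 787575.8 mm; DoF = Df − Dn = 70094 − 59562 ≈ 10532 mm.
Ratio = 10532 / 553.56 ≈ 19.0.

19.0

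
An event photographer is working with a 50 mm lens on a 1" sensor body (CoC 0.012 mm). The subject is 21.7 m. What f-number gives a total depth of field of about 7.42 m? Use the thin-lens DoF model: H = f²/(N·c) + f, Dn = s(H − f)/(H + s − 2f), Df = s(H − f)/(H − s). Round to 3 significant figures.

f/1.60

Write h = H − f = f²/(N·c). The thin-lens limits are Dn = s·h/(h + (s−f)) and Df = s·h/(h − (s−f)), so DoF = Df − Dn = 2·s·(s−f)·h / (h² − (s−f)²).
That is a quadratic in h: DoF·h² − 2·s·(s−f)·h − DoF·(s−f)² = 0 ⇒ h = (s−f)·(s + √(s² + DoF²)) / DoF = 21650 × (21700 + √(21700² + 7420²)) / 7420 = 21650 × (21700 + 22933.5) / 7420 ≈ 130231 mm.
Then N = f²/(c·h) = 50² / (0.012 × 130231) = 2500 / 1562.8 ≈ 1.60.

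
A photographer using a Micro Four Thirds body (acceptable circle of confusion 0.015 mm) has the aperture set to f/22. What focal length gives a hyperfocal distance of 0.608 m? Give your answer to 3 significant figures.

From H = f²/(N·c) + f, with f ≪ H: f ≈ √(H·N·c) = √(608 × 22 × 0.015) = √200.64 ≈ 14.16 mm.
Exact: f² + N·c·f − N·c·H = 0 ⇒ f = (−N·c + √((N·c)² + 4·N·c·H))/2 = (−0.33 + √802.67)/2 ≈ 14.001 mm ≈ 14.0 mm.

14.0 mm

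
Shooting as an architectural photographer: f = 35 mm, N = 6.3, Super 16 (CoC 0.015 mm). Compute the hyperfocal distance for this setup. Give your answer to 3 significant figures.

Hyperfocal distance H = f²/(N·c) + f = 35²/(6.3 × 0.015) + 35 = 1225/0.0945 + 35 ≈ 12998.0 mm ≈ 13.0 m.

13.0 m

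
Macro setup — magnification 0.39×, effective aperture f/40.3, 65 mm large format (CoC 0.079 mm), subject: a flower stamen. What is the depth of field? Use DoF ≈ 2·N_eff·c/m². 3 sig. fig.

41.9 mm

At magnification m, DoF ≈ 2·N_eff·c/m² = 2 × 40.3 × 0.079 / 0.39² = 6.367 / 0.1521 ≈ 41.9 mm.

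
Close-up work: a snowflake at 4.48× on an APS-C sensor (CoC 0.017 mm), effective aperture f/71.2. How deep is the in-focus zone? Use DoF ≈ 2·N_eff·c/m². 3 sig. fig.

0.121 mm

At magnification m, DoF ≈ 2·N_eff·c/m² = 2 × 71.2 × 0.017 / 4.48² = 2.421 / 20.07 ≈ 0.121 mm.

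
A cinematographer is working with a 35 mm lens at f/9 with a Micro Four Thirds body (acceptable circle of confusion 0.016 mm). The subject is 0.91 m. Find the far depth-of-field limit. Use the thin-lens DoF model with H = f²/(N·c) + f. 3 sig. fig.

1.01 m

Hyperfocal distance H = f²/(N·c) + f = 35²/(9 × 0.016) + 35 = 1225/0.144 + 35 ≈ 8541.9 mm ≈ 8.542 m.
Far limit Df = s·(H − f)/(H − s) = 910 × (8541.9 − 35) / (8541.9 − 910) = 910 × 8506.9 / 7631.9 ≈ 1014.3 mm ≈ 1.01 m.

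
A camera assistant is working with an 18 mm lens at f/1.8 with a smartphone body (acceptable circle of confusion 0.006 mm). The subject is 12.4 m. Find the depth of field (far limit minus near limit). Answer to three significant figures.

Hyperfocal distance H = f²/(N·c) + f = 18²/(1.8 × 0.006) + 18 = 324/0.0108 + 18 ≈ 30018.0 mm ≈ 30.02 m.
Near limit Dn = s·(H − f)/(H + s − 2f) = 12400 × (30018.0 − 18) / (30018.0 + 12400 − 2 × 18) = 12400 × 30000.0 / 42382.0 ≈ 8777 mm.
Far limit Df = s·(H − f)/(H − s) = 12400 × (30018.0 − 18) / (30018.0 − 12400) = 12400 × 30000.0 / 17618.0 ≈ 21115 mm.
Depth of field = Df − Dn = 21115 − 8777 ≈ 12338 mm ≈ 12.3 m.

12.3 m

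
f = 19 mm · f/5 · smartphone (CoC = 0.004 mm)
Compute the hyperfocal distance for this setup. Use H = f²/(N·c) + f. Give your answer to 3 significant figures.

Hyperfocal distance H = f²/(N·c) + f = 19²/(5 × 0.004) + 19 = 361/0.02 + 19 ≈ 18069.0 mm ≈ 18.1 m.

18.1 m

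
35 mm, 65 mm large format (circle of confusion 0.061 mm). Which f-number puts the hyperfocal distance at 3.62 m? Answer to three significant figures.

f/5.60

Rearrange H = f²/(N·c) + f for N: N = f² / ((H − f)·c).
N = 35² / ((3620 − 35) × 0.061) = 1225 / 218.7 ≈ 5.60.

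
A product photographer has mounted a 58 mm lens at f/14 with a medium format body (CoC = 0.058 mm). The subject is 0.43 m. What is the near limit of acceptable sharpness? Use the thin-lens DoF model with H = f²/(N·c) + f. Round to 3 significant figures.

395 mm

Hyperfocal distance H = f²/(N·c) + f = 58²/(14 × 0.058) + 58 = 3364/0.812 + 58 ≈ 4200.9 mm ≈ 4.201 m.
Near limit Dn = s·(H − f)/(H + s − 2f) = 430 × (4200.9 − 58) / (4200.9 + 430 − 2 × 58) = 430 × 4142.9 / 4514.9 ≈ 394.57 mm.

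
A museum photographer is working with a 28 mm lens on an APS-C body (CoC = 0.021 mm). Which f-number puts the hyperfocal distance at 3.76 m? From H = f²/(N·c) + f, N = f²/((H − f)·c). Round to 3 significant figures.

f/10

Rearrange H = f²/(N·c) + f for N: N = f² / ((H − f)·c).
N = 28² / ((3760 − 28) × 0.021) = 784 / 78.37 ≈ 10.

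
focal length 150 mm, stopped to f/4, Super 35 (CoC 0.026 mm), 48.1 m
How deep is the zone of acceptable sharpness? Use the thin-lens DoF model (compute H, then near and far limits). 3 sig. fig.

Hyperfocal distance H = f²/(N·c) + f = 150²/(4 × 0.026) + 150 = 22500/0.104 + 150 ≈ 216496.2 mm ≈ 216.5 m.
Near limit Dn = s·(H − f)/(H + s − 2f) = 48100 × (216496.2 − 150) / (216496.2 + 48100 − 2 × 150) = 48100 × 216346.2 / 264296.2 ≈ 39373 mm.
Far limit Df = s·(H − f)/(H − s) = 48100 × (216496.2 − 150) / (216496.2 − 48100) = 48100 × 216346.2 / 168396.2 ≈ 61796 mm.
Depth of field = Df − Dn = 61796 − 39373 ≈ 22423 mm ≈ 22.4 m.

22.4 m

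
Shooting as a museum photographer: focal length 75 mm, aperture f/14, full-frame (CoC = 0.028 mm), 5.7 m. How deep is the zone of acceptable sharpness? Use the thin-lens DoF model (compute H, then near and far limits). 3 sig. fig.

Hyperfocal distance H = f²/(N·c) + f = 75²/(14 × 0.028) + 75 = 5625/0.392 + 75 ≈ 14424.5 mm ≈ 14.42 m.
Near limit Dn = s·(H − f)/(H + s − 2f) = 5700 × (14424.5 − 75) / (14424.5 + 5700 − 2 × 75) = 5700 × 14349.5 / 19974.5 ≈ 4094.8 mm.
Far limit Df = s·(H − f)/(H − s) = 5700 × (14424.5 − 75) / (14424.5 − 5700) = 5700 × 14349.5 / 8724.5 ≈ 9375.0 mm.
Depth of field = Df − Dn = 9375.0 − 4094.8 ≈ 5280.2 mm ≈ 5.28 m.

5.28 m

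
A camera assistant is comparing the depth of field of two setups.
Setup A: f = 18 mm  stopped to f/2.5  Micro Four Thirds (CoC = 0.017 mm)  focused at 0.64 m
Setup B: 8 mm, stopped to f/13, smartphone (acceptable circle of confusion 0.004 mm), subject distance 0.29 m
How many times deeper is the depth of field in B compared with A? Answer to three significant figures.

1.33

Setup A: H = 18²/(2.5×0.017) + 18 ≈ 7641.5 mm; DoF = Df − Dn = 696.86 − 591.72 ≈ 105.14 mm.
Setup B: H = 8²/(13×0.004) + 8 ≈ 1238.8 mm; DoF = Df − Dn = 376.20 − 235.94 ≈ 140.26 mm.
Ratio = 140.26 / 105.14 ≈ 1.33.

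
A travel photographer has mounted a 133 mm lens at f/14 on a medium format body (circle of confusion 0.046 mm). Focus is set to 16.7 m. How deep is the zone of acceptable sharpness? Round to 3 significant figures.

31.7 m

Hyperfocal distance H = f²/(N·c) + f = 133²/(14 × 0.046) + 133 = 17689/0.644 + 133 ≈ 27600.4 mm ≈ 27.60 m.
Near limit Dn = s·(H − f)/(H + s − 2f) = 16700 × (27600.4 − 133) / (27600.4 + 16700 − 2 × 133) = 16700 × 27467.4 / 44034.4 ≈ 10417 mm.
Far limit Df = s·(H − f)/(H − s) = 16700 × (27600.4 − 133) / (27600.4 − 16700) = 16700 × 27467.4 / 10900.4 ≈ 42082 mm.
Depth of field = Df − Dn = 42082 − 10417 ≈ 31665 mm ≈ 31.7 m.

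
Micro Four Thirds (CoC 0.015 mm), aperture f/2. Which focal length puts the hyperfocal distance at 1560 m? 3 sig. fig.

216 mm

From H = f²/(N·c) + f, with f ≪ H: f ≈ √(H·N·c) = √(1560000 × 2 × 0.015) = √46800 ≈ 216.3 mm.
The +f correction barely moves this — solving exactly, f² + N·c·f − N·c·H = 0 ⇒ f = (−N·c + √((N·c)² + 4·N·c·H))/2 = (−0.03 + √187200)/2 ≈ 216.32 mm, so f ≈ 216 mm.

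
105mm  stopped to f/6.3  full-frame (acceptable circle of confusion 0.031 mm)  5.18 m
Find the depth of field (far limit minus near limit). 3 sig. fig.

Hyperfocal distance H = f²/(N·c) + f = 105²/(6.3 × 0.031) + 105 = 11025/0.1953 + 105 ≈ 56556.6 mm ≈ 56.56 m.
Near limit Dn = s·(H − f)/(H + s − 2f) = 5180 × (56556.6 − 105) / (56556.6 + 5180 − 2 × 105) = 5180 × 56451.6 / 61526.6 ≈ 4752.73 mm.
Far limit Df = s·(H − f)/(H − s) = 5180 × (56556.6 − 105) / (56556.6 − 5180) = 5180 × 56451.6 / 51376.6 ≈ 5691.68 mm.
Depth of field = Df − Dn = 5691.68 − 4752.73 ≈ 938.95 mm ≈ 0.939 m.

0.939 m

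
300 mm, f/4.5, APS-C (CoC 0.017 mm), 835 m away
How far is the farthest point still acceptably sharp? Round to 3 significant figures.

2870 m

Hyperfocal distance H = f²/(N·c) + f = 300²/(4.5 × 0.017) + 300 = 90000/0.0765 + 300 ≈ 1176770.6 mm ≈ 1177 m.
Far limit Df = s·(H − f)/(H − s) = 835000 × (1176770.6 − 300) / (1176770.6 − 835000) = 835000 × 1176470.6 / 341770.6 ≈ 2874305 mm ≈ 2870 m.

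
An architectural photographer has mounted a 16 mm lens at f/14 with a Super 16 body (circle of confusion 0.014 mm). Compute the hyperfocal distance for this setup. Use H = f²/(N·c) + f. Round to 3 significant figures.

1.32 m

Hyperfocal distance H = f²/(N·c) + f = 16²/(14 × 0.014) + 16 = 256/0.196 + 16 ≈ 1322.1 mm ≈ 1.32 m.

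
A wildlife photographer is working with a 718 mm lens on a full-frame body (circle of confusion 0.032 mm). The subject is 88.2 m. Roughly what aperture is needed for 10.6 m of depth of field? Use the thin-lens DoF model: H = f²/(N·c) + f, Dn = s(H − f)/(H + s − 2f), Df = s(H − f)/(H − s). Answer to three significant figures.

f/11

Write h = H − f = f²/(N·c). The thin-lens limits are Dn = s·h/(h + (s−f)) and Df = s·h/(h − (s−f)), so DoF = Df − Dn = 2·s·(s−f)·h / (h² − (s−f)²).
That is a quadratic in h: DoF·h² − 2·s·(s−f)·h − DoF·(s−f)² = 0 ⇒ h = (s−f)·(s + √(s² + DoF²)) / DoF = 87482 × (88200 + √(88200² + 10600²)) / 10600 = 87482 × (88200 + 88834.7) / 10600 ≈ 1461071 mm.
Then N = f²/(c·h) = 718² / (0.032 × 1461071) = 515524 / 46754 ≈ 11.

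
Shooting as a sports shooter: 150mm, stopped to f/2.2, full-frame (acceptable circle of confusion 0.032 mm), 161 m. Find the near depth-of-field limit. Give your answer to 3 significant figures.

Hyperfocal distance H = f²/(N·c) + f = 150²/(2.2 × 0.032) + 150 = 22500/0.0704 + 150 ≈ 319752.3 mm ≈ 319.8 m.
Near limit Dn = s·(H − f)/(H + s − 2f) = 161000 × (319752.3 − 150) / (319752.3 + 161000 − 2 × 150) = 161000 × 319602.3 / 480452.3 ≈ 107099 mm ≈ 107 m.

107 m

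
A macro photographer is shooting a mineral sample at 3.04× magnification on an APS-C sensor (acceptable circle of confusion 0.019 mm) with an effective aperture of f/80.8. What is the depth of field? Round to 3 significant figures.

At magnification m, DoF ≈ 2·N_eff·c/m² = 2 × 80.8 × 0.019 / 3.04² = 3.07 / 9.242 ≈ 0.332 mm.

0.332 mm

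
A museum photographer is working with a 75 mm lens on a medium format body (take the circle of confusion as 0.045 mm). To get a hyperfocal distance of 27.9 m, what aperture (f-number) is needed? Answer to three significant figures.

Rearrange H = f²/(N·c) + f for N: N = f² / ((H − f)·c).
N = 75² / ((27900 − 75) × 0.045) = 5625 / 1252 ≈ 4.49.

f/4.49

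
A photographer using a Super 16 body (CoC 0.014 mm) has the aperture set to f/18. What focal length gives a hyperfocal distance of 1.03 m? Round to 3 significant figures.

16.0 mm

From H = f²/(N·c) + f, with f ≪ H: f ≈ √(H·N·c) = √(1030 × 18 × 0.014) = √259.56 ≈ 16.11 mm.
Exact: f² + N·c·f − N·c·H = 0 ⇒ f = (−N·c + √((N·c)² + 4·N·c·H))/2 = (−0.252 + √1038.3)/2 ≈ 15.985 mm ≈ 16.0 mm.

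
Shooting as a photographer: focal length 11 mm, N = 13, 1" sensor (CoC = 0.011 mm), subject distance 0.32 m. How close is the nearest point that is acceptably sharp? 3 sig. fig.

234 mm

Hyperfocal distance H = f²/(N·c) + f = 11²/(13 × 0.011) + 11 = 121/0.143 + 11 ≈ 857.2 mm ≈ 0.857 m.
Near limit Dn = s·(H − f)/(H + s − 2f) = 320 × (857.2 − 11) / (857.2 + 320 − 2 × 11) = 320 × 846.2 / 1155.2 ≈ 234.40 mm.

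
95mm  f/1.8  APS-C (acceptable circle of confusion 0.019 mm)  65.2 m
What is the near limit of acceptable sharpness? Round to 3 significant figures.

Hyperfocal distance H = f²/(N·c) + f = 95²/(1.8 × 0.019) + 95 = 9025/0.0342 + 95 ≈ 263983.9 mm ≈ 264.0 m.
Near limit Dn = s·(H − f)/(H + s − 2f) = 65200 × (263983.9 − 95) / (263983.9 + 65200 − 2 × 95) = 65200 × 263888.9 / 328993.9 ≈ 52297 mm ≈ 52.3 m.

52.3 m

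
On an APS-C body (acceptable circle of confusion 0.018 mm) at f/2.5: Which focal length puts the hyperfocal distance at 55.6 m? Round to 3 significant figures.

From H = f²/(N·c) + f, with f ≪ H: f ≈ √(H·N·c) = √(55600 × 2.5 × 0.018) = √2502.0 ≈ 50.02 mm.
The +f correction barely moves this — solving exactly, f² + N·c·f − N·c·H = 0 ⇒ f = (−N·c + √((N·c)² + 4·N·c·H))/2 = (−0.045 + √10008)/2 ≈ 49.998 mm, so f ≈ 50.0 mm.

50.0 mm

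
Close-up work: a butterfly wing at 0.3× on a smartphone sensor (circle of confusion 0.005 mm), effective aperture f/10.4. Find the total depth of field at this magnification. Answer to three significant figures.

1.16 mm

At magnification m, DoF ≈ 2·N_eff·c/m² = 2 × 10.4 × 0.005 / 0.3² = 0.104 / 0.09 ≈ 1.16 mm.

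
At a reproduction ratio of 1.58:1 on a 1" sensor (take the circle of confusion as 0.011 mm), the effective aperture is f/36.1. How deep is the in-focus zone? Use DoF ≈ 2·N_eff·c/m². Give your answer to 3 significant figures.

At magnification m, DoF ≈ 2·N_eff·c/m² = 2 × 36.1 × 0.011 / 1.58² = 0.7942 / 2.496 ≈ 0.318 mm.

0.318 mm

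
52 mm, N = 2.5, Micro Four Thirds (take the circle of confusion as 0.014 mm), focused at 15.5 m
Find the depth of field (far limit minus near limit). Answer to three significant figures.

6.46 m

Hyperfocal distance H = f²/(N·c) + f = 52²/(2.5 × 0.014) + 52 = 2704/0.035 + 52 ≈ 77309.1 mm ≈ 77.31 m.
Near limit Dn = s·(H − f)/(H + s − 2f) = 15500 × (77309.1 − 52) / (77309.1 + 15500 − 2 × 52) = 15500 × 77257.1 / 92705.1 ≈ 12917.1 mm.
Far limit Df = s·(H − f)/(H − s) = 15500 × (77309.1 − 52) / (77309.1 − 15500) = 15500 × 77257.1 / 61809.1 ≈ 19373.9 mm.
Depth of field = Df − Dn = 19373.9 − 12917.1 ≈ 6456.8 mm ≈ 6.46 m.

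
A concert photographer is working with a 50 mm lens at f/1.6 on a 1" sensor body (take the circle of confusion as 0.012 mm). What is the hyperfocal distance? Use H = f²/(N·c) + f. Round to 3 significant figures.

130 m

Hyperfocal distance H = f²/(N·c) + f = 50²/(1.6 × 0.012) + 50 = 2500/0.0192 + 50 ≈ 130258.3 mm ≈ 130 m.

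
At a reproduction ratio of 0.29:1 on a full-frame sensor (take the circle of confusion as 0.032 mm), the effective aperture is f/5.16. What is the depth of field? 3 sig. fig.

At magnification m, DoF ≈ 2·N_eff·c/m² = 2 × 5.16 × 0.032 / 0.29² = 0.3302 / 0.0841 ≈ 3.93 mm.

3.93 mm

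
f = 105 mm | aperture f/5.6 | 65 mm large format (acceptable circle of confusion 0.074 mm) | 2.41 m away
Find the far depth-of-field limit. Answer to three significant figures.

Hyperfocal distance H = f²/(N·c) + f = 105²/(5.6 × 0.074) + 105 = 11025/0.4144 + 105 ≈ 26709.7 mm ≈ 26.71 m.
Far limit Df = s·(H − f)/(H − s) = 2410 × (26709.7 − 105) / (26709.7 − 2410) = 2410 × 26604.7 / 24299.7 ≈ 2638.6 mm ≈ 2.64 m.

2.64 m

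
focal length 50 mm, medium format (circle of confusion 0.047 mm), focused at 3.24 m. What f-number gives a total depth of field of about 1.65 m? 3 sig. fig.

f/4

Write h = H − f = f²/(N·c). The thin-lens limits are Dn = s·h/(h + (s−f)) and Df = s·h/(h − (s−f)), so DoF = Df − Dn = 2·s·(s−f)·h / (h² − (s−f)²).
That is a quadratic in h: DoF·h² − 2·s·(s−f)·h − DoF·(s−f)² = 0 ⇒ h = (s−f)·(s + √(s² + DoF²)) / DoF = 3190 × (3240 + √(3240² + 1650²)) / 1650 = 3190 × (3240 + 3635.95) / 1650 ≈ 13293 mm.
Then N = f²/(c·h) = 50² / (0.047 × 13293) = 2500 / 624.79 ≈ 4.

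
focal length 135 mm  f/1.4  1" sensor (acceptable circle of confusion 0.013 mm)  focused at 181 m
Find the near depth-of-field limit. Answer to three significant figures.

Hyperfocal distance H = f²/(N·c) + f = 135²/(1.4 × 0.013) + 135 = 18225/0.0182 + 135 ≈ 1001508.6 mm ≈ 1002 m.
Near limit Dn = s·(H − f)/(H + s − 2f) = 181000 × (1001508.6 − 135) / (1001508.6 + 181000 − 2 × 135) = 181000 × 1001373.6 / 1182238.6 ≈ 153310 mm ≈ 153 m.

153 m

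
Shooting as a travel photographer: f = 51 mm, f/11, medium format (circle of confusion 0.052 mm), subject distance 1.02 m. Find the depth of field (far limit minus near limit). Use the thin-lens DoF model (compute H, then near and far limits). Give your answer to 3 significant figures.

455 mm

Hyperfocal distance H = f²/(N·c) + f = 51²/(11 × 0.052) + 51 = 2601/0.572 + 51 ≈ 4598.2 mm ≈ 4.598 m.
Near limit Dn = s·(H − f)/(H + s − 2f) = 1020 × (4598.2 − 51) / (4598.2 + 1020 − 2 × 51) = 1020 × 4547.2 / 5516.2 ≈ 840.82 mm.
Far limit Df = s·(H − f)/(H − s) = 1020 × (4598.2 − 51) / (4598.2 − 1020) = 1020 × 4547.2 / 3578.2 ≈ 1296.22 mm.
Depth of field = Df − Dn = 1296.22 − 840.82 ≈ 455.40 mm.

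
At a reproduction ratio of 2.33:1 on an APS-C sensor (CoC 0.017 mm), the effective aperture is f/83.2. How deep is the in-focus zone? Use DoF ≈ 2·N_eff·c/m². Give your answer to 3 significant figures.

0.521 mm

At magnification m, DoF ≈ 2·N_eff·c/m² = 2 × 83.2 × 0.017 / 2.33² = 2.829 / 5.429 ≈ 0.521 mm.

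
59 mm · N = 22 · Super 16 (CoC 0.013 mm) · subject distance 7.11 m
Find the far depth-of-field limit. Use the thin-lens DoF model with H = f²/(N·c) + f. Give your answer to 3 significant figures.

Hyperfocal distance H = f²/(N·c) + f = 59²/(22 × 0.013) + 59 = 3481/0.286 + 59 ≈ 12230.3 mm ≈ 12.23 m.
Far limit Df = s·(H − f)/(H − s) = 7110 × (12230.3 − 59) / (12230.3 − 7110) = 7110 × 12171.3 / 5120.3 ≈ 16901 mm ≈ 16.9 m.

16.9 m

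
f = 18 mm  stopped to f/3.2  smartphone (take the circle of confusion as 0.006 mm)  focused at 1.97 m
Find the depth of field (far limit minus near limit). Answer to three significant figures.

462 mm

Hyperfocal distance H = f²/(N·c) + f = 18²/(3.2 × 0.006) + 18 = 324/0.0192 + 18 ≈ 16893.0 mm ≈ 16.89 m.
Near limit Dn = s·(H − f)/(H + s − 2f) = 1970 × (16893.0 − 18) / (16893.0 + 1970 − 2 × 18) = 1970 × 16875.0 / 18827.0 ≈ 1765.75 mm.
Far limit Df = s·(H − f)/(H − s) = 1970 × (16893.0 − 18) / (16893.0 − 1970) = 1970 × 16875.0 / 14923.0 ≈ 2227.69 mm.
Depth of field = Df − Dn = 2227.69 − 1765.75 ≈ 461.94 mm.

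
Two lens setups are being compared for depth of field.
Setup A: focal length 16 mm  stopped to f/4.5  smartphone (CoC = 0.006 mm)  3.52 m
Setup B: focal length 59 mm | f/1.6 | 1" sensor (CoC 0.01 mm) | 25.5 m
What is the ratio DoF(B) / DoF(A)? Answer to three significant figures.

Setup A: H = 16²/(4.5×0.006) + 16 ≈ 9497.5 mm; DoF = Df − Dn = 5583.4 − 2570.2 ≈ 3013.2 mm.
Setup B: H = 59²/(1.6×0.01) + 59 ≈ 217621.5 mm; DoF = Df − Dn = 28876.7 − 22830.3 ≈ 6046.4 mm.
Ratio = 6046.4 / 3013.2 ≈ 2.01.

2.01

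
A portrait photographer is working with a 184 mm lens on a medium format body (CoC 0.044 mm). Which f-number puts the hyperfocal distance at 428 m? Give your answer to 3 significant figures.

Rearrange H = f²/(N·c) + f for N: N = f² / ((H − f)·c).
N = 184² / ((428000 − 184) × 0.044) = 33856 / 18824 ≈ 1.80.

f/1.80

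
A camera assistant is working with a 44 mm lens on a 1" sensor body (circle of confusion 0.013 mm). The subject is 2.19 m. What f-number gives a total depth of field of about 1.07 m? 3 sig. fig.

f/16

Write h = H − f = f²/(N·c). The thin-lens limits are Dn = s·h/(h + (s−f)) and Df = s·h/(h − (s−f)), so DoF = Df − Dn = 2·s·(s−f)·h / (h² − (s−f)²).
That is a quadratic in h: DoF·h² − 2·s·(s−f)·h − DoF·(s−f)² = 0 ⇒ h = (s−f)·(s + √(s² + DoF²)) / DoF = 2146 × (2190 + √(2190² + 1070²)) / 1070 = 2146 × (2190 + 2437.42) / 1070 ≈ 9280.8 mm.
Then N = f²/(c·h) = 44² / (0.013 × 9280.8) = 1936 / 120.65 ≈ 16.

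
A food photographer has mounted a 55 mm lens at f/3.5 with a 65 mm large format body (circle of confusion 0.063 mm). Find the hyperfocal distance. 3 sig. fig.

13.8 m

Hyperfocal distance H = f²/(N·c) + f = 55²/(3.5 × 0.063) + 55 = 3025/0.2205 + 55 ≈ 13773.8 mm ≈ 13.8 m.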